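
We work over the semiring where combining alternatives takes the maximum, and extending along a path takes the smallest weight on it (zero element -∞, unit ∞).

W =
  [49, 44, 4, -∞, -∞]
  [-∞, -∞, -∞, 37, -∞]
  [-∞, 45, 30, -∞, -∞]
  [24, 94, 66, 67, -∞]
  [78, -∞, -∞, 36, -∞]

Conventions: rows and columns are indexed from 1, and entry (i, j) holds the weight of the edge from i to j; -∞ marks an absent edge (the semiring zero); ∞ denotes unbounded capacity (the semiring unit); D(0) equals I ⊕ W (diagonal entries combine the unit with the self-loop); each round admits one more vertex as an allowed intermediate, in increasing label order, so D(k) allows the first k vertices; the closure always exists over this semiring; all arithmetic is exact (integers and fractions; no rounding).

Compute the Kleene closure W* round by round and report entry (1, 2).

D(0):
  [∞, 44, 4, -∞, -∞]
  [-∞, ∞, -∞, 37, -∞]
  [-∞, 45, ∞, -∞, -∞]
  [24, 94, 66, ∞, -∞]
  [78, -∞, -∞, 36, ∞]
D(1):
  [∞, 44, 4, -∞, -∞]
  [-∞, ∞, -∞, 37, -∞]
  [-∞, 45, ∞, -∞, -∞]
  [24, 94, 66, ∞, -∞]
  [78, 44, 4, 36, ∞]
D(2):
  [∞, 44, 4, 37, -∞]
  [-∞, ∞, -∞, 37, -∞]
  [-∞, 45, ∞, 37, -∞]
  [24, 94, 66, ∞, -∞]
  [78, 44, 4, 37, ∞]
D(3):
  [∞, 44, 4, 37, -∞]
  [-∞, ∞, -∞, 37, -∞]
  [-∞, 45, ∞, 37, -∞]
  [24, 94, 66, ∞, -∞]
  [78, 44, 4, 37, ∞]
D(4):
  [∞, 44, 37, 37, -∞]
  [24, ∞, 37, 37, -∞]
  [24, 45, ∞, 37, -∞]
  [24, 94, 66, ∞, -∞]
  [78, 44, 37, 37, ∞]
D(5):
  [∞, 44, 37, 37, -∞]
  [24, ∞, 37, 37, -∞]
  [24, 45, ∞, 37, -∞]
  [24, 94, 66, ∞, -∞]
  [78, 44, 37, 37, ∞]
Answer: W*[1][2] = 44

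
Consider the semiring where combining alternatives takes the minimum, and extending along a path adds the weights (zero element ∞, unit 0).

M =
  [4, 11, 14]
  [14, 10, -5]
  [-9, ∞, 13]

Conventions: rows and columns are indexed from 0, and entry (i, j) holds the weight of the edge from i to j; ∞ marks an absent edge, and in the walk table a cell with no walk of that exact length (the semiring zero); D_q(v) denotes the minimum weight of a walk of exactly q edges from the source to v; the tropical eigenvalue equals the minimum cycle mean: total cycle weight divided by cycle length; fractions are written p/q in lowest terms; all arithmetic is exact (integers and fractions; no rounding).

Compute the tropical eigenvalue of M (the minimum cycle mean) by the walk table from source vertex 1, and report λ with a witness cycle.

q=0: [∞, 0, ∞]
q=1: [14, 10, -5]
q=2: [-14, 20, 5]
q=3: [-10, -3, 0]
Optimal cycle mean attained by: cycle 0->1->2->0, total 11 + (-5) + (-9), length 3.
Answer: λ = -1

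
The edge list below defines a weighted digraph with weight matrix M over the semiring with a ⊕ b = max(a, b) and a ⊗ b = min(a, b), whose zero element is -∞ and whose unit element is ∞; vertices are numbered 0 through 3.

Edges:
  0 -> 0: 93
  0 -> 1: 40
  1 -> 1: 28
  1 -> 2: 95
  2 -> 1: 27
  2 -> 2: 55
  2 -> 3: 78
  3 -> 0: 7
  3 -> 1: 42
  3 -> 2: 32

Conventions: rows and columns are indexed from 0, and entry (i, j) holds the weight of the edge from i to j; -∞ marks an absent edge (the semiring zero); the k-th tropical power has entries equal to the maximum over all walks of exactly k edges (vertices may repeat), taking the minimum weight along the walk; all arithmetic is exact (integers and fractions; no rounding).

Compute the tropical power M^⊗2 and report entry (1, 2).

M^⊗2:
  [93, 40, 40, -∞]
  [-∞, 28, 55, 78]
  [7, 42, 55, 55]
  [7, 28, 42, 32]
Key observation: the optimum is the walk 1->2->2, with weight 95 min 55 = 55.
Optimal value attained by: walk 1->2->2.
Answer: (M^⊗2)[1][2] = 55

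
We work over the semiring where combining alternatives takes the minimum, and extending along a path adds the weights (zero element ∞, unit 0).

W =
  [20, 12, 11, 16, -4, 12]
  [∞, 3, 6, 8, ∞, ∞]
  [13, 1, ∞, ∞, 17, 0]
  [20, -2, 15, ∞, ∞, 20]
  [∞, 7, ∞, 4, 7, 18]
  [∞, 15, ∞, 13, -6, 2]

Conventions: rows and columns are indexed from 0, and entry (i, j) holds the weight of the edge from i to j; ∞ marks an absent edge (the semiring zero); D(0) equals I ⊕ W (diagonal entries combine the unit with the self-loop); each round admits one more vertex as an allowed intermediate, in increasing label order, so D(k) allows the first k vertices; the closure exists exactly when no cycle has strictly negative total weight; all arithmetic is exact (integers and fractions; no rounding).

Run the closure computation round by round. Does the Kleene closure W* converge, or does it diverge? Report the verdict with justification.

D(0):
  [0, 12, 11, 16, -4, 12]
  [∞, 0, 6, 8, ∞, ∞]
  [13, 1, 0, ∞, 17, 0]
  [20, -2, 15, 0, ∞, 20]
  [∞, 7, ∞, 4, 0, 18]
  [∞, 15, ∞, 13, -6, 0]
D(1):
  [0, 12, 11, 16, -4, 12]
  [∞, 0, 6, 8, ∞, ∞]
  [13, 1, 0, 29, 9, 0]
  [20, -2, 15, 0, 16, 20]
  [∞, 7, ∞, 4, 0, 18]
  [∞, 15, ∞, 13, -6, 0]
D(2):
  [0, 12, 11, 16, -4, 12]
  [∞, 0, 6, 8, ∞, ∞]
  [13, 1, 0, 9, 9, 0]
  [20, -2, 4, 0, 16, 20]
  [∞, 7, 13, 4, 0, 18]
  [∞, 15, 21, 13, -6, 0]
D(3):
  [0, 12, 11, 16, -4, 11]
  [19, 0, 6, 8, 15, 6]
  [13, 1, 0, 9, 9, 0]
  [17, -2, 4, 0, 13, 4]
  [26, 7, 13, 4, 0, 13]
  [34, 15, 21, 13, -6, 0]
D(4):
  [0, 12, 11, 16, -4, 11]
  [19, 0, 6, 8, 15, 6]
  [13, 1, 0, 9, 9, 0]
  [17, -2, 4, 0, 13, 4]
  [21, 2, 8, 4, 0, 8]
  [30, 11, 17, 13, -6, 0]
D(5):
  [0, -2, 4, 0, -4, 4]
  [19, 0, 6, 8, 15, 6]
  [13, 1, 0, 9, 9, 0]
  [17, -2, 4, 0, 13, 4]
  [21, 2, 8, 4, 0, 8]
  [15, -4, 2, -2, -6, 0]
D(6):
  [0, -2, 4, 0, -4, 4]
  [19, 0, 6, 4, 0, 6]
  [13, -4, 0, -2, -6, 0]
  [17, -2, 4, 0, -2, 4]
  [21, 2, 8, 4, 0, 8]
  [15, -4, 2, -2, -6, 0]
Key observation: every diagonal entry stays at the unit through all rounds, so no improving cycle exists.
Answer: CONVERGES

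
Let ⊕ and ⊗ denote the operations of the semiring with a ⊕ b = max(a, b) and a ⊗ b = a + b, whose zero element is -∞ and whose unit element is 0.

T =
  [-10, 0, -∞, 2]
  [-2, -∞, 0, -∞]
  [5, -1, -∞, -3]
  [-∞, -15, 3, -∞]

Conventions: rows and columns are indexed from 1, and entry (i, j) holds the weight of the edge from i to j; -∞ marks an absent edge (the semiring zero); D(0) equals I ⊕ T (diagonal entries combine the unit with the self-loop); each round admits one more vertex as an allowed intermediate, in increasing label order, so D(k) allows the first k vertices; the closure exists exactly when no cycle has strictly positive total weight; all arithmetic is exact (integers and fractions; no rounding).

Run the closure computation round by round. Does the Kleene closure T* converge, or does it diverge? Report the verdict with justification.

D(0):
  [0, 0, -∞, 2]
  [-2, 0, 0, -∞]
  [5, -1, 0, -3]
  [-∞, -15, 3, 0]
D(1):
  [0, 0, -∞, 2]
  [-2, 0, 0, 0]
  [5, 5, 0, 7]
  [-∞, -15, 3, 0]
Detection: at round 2, diagonal entry (3, 3) turns strictly positive.
Key observation: the cycle 3->1->2->3 has total weight 5 + 0 + 0, which is strictly positive.
Answer: DIVERGES — positive cycle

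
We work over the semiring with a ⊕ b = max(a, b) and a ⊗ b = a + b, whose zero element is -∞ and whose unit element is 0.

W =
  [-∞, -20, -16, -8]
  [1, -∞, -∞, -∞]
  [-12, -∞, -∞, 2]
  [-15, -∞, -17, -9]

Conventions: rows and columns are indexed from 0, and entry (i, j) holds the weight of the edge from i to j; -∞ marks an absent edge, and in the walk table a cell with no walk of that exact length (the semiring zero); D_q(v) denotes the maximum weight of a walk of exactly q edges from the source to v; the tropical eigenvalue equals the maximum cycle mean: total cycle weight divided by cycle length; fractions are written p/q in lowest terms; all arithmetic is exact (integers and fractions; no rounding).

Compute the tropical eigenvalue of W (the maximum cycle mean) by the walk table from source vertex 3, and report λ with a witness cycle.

q=0: [-∞, -∞, -∞, 0]
q=1: [-15, -∞, -17, -9]
q=2: [-24, -35, -26, -15]
q=3: [-30, -44, -32, -24]
q=4: [-39, -50, -41, -30]
Optimal cycle mean attained by: cycle 2->3->2, total 2 + (-17), length 2.
Answer: λ = -15/2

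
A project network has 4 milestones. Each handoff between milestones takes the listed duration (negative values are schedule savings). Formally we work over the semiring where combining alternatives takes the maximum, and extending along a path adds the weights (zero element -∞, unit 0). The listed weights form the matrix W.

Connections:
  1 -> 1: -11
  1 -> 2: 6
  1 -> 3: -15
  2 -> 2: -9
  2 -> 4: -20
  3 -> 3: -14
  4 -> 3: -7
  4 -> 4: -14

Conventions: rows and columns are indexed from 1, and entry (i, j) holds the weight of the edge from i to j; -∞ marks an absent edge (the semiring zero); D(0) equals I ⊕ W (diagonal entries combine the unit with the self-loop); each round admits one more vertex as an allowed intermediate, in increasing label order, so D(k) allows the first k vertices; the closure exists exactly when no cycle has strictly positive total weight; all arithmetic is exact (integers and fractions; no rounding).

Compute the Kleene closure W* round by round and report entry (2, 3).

D(0):
  [0, 6, -15, -∞]
  [-∞, 0, -∞, -20]
  [-∞, -∞, 0, -∞]
  [-∞, -∞, -7, 0]
D(1):
  [0, 6, -15, -∞]
  [-∞, 0, -∞, -20]
  [-∞, -∞, 0, -∞]
  [-∞, -∞, -7, 0]
D(2):
  [0, 6, -15, -14]
  [-∞, 0, -∞, -20]
  [-∞, -∞, 0, -∞]
  [-∞, -∞, -7, 0]
D(3):
  [0, 6, -15, -14]
  [-∞, 0, -∞, -20]
  [-∞, -∞, 0, -∞]
  [-∞, -∞, -7, 0]
D(4):
  [0, 6, -15, -14]
  [-∞, 0, -27, -20]
  [-∞, -∞, 0, -∞]
  [-∞, -∞, -7, 0]
Answer: W*[2][3] = -27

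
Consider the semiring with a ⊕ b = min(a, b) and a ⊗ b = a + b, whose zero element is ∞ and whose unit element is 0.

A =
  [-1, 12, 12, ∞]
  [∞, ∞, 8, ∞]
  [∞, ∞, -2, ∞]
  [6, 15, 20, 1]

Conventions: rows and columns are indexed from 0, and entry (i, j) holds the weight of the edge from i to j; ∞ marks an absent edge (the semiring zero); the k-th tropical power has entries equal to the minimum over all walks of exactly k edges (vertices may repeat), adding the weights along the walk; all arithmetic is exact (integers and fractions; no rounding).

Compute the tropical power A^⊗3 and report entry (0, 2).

A^⊗2:
  [-2, 11, 10, ∞]
  [∞, ∞, 6, ∞]
  [∞, ∞, -4, ∞]
  [5, 16, 18, 2]
A^⊗3:
  [-3, 10, 8, ∞]
  [∞, ∞, 4, ∞]
  [∞, ∞, -6, ∞]
  [4, 17, 16, 3]
Key observation: the optimum is the walk 0->2->2->2, with weight 12 + (-2) + (-2) = 8.
Optimal value attained by: walk 0->2->2->2.
Answer: (A^⊗3)[0][2] = 8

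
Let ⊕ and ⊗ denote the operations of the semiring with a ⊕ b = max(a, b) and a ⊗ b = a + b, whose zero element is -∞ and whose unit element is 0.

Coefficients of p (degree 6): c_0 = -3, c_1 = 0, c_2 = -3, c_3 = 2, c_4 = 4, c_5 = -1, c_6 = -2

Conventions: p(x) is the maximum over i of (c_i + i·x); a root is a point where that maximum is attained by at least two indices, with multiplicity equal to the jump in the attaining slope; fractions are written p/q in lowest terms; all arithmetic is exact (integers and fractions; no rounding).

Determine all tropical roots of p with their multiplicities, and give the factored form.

hull edge (i=0, c=-3) to (i=1, c=0): slope 3, span 1
hull edge (i=1, c=0) to (i=4, c=4): slope 4/3, span 3
hull edge (i=4, c=4) to (i=6, c=-2): slope -3, span 2
Factored form: p(x) = -2 ⊗ (x ⊕ (-3)) ⊗ (x ⊕ (-4/3)) ⊗ (x ⊕ (-4/3)) ⊗ (x ⊕ (-4/3)) ⊗ (x ⊕ 3) ⊗ (x ⊕ 3)
Answer: roots = -3 (mult 1), -4/3 (mult 3), 3 (mult 2)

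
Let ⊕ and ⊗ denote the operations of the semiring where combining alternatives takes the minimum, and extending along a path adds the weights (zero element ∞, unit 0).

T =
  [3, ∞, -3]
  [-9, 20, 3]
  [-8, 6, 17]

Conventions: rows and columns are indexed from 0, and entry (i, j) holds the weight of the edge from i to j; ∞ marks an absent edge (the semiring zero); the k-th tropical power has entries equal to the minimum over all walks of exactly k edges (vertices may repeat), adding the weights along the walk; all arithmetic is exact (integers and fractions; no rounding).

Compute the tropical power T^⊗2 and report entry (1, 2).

T^⊗2:
  [-11, 3, 0]
  [-6, 9, -12]
  [-5, 23, -11]
Key observation: the optimum is the walk 1->0->2, with weight (-9) + (-3) = -12.
Optimal value attained by: walk 1->0->2.
Answer: (T^⊗2)[1][2] = -12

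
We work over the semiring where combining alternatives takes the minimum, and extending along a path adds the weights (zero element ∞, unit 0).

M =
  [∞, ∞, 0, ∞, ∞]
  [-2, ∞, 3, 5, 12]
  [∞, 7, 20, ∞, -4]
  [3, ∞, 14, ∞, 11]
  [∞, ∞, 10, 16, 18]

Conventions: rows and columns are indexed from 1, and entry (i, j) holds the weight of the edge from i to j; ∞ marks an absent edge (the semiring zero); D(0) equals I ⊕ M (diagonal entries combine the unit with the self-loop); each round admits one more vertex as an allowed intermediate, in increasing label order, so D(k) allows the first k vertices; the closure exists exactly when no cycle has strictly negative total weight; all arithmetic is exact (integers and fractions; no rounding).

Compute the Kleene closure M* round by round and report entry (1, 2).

D(0):
  [0, ∞, 0, ∞, ∞]
  [-2, 0, 3, 5, 12]
  [∞, 7, 0, ∞, -4]
  [3, ∞, 14, 0, 11]
  [∞, ∞, 10, 16, 0]
D(1):
  [0, ∞, 0, ∞, ∞]
  [-2, 0, -2, 5, 12]
  [∞, 7, 0, ∞, -4]
  [3, ∞, 3, 0, 11]
  [∞, ∞, 10, 16, 0]
D(2):
  [0, ∞, 0, ∞, ∞]
  [-2, 0, -2, 5, 12]
  [5, 7, 0, 12, -4]
  [3, ∞, 3, 0, 11]
  [∞, ∞, 10, 16, 0]
D(3):
  [0, 7, 0, 12, -4]
  [-2, 0, -2, 5, -6]
  [5, 7, 0, 12, -4]
  [3, 10, 3, 0, -1]
  [15, 17, 10, 16, 0]
D(4):
  [0, 7, 0, 12, -4]
  [-2, 0, -2, 5, -6]
  [5, 7, 0, 12, -4]
  [3, 10, 3, 0, -1]
  [15, 17, 10, 16, 0]
D(5):
  [0, 7, 0, 12, -4]
  [-2, 0, -2, 5, -6]
  [5, 7, 0, 12, -4]
  [3, 10, 3, 0, -1]
  [15, 17, 10, 16, 0]
Answer: M*[1][2] = 7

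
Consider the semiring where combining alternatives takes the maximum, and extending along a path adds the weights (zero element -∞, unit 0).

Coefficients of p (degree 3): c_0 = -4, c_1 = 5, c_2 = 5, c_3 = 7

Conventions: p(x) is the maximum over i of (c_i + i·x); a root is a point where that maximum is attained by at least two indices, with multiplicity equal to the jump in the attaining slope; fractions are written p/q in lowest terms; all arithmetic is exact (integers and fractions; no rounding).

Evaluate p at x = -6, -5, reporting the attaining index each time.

p(-6) = max(-4+0·(-6)=-4, 5+1·(-6)=-1, 5+2·(-6)=-7, 7+3·(-6)=-11) = -1 (attained by i=1)
p(-5) = max(-4+0·(-5)=-4, 5+1·(-5)=0, 5+2·(-5)=-5, 7+3·(-5)=-8) = 0 (attained by i=1)
Answer: p(-6) = -1; p(-5) = 0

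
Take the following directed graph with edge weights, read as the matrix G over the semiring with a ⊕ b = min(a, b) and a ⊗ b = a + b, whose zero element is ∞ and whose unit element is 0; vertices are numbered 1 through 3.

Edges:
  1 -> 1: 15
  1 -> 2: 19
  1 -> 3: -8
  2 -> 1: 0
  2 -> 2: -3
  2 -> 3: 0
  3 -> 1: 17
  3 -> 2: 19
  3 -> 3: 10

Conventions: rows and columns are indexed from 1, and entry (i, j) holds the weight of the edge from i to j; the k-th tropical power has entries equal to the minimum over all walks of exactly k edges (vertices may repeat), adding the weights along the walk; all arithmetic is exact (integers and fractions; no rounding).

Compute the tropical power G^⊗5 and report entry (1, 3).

G^⊗2:
  [9, 11, 2]
  [-3, -6, -8]
  [19, 16, 9]
G^⊗3:
  [11, 8, 1]
  [-6, -9, -11]
  [16, 13, 11]
G^⊗4:
  [8, 5, 3]
  [-9, -12, -14]
  [13, 10, 8]
G^⊗5:
  [5, 2, 0]
  [-12, -15, -17]
  [10, 7, 5]
Key observation: the optimum is the walk 1->3->2->2->1->3, with weight (-8) + 19 + (-3) + 0 + (-8) = 0.
Optimal value attained by: walk 1->3->2->2->1->3.
Answer: (G^⊗5)[1][3] = 0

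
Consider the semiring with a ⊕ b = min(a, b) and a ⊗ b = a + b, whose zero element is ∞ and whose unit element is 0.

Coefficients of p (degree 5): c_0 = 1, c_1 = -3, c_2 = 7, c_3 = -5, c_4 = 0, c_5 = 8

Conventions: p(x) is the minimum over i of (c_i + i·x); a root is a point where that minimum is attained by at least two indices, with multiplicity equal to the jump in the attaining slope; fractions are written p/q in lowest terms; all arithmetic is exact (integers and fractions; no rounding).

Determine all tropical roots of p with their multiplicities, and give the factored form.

hull edge (i=0, c=1) to (i=1, c=-3): slope -4, span 1
hull edge (i=1, c=-3) to (i=3, c=-5): slope -1, span 2
hull edge (i=3, c=-5) to (i=4, c=0): slope 5, span 1
hull edge (i=4, c=0) to (i=5, c=8): slope 8, span 1
Factored form: p(x) = 8 ⊗ (x ⊕ (-8)) ⊗ (x ⊕ (-5)) ⊗ (x ⊕ 1) ⊗ (x ⊕ 1) ⊗ (x ⊕ 4)
Answer: roots = -8 (mult 1), -5 (mult 1), 1 (mult 2), 4 (mult 1)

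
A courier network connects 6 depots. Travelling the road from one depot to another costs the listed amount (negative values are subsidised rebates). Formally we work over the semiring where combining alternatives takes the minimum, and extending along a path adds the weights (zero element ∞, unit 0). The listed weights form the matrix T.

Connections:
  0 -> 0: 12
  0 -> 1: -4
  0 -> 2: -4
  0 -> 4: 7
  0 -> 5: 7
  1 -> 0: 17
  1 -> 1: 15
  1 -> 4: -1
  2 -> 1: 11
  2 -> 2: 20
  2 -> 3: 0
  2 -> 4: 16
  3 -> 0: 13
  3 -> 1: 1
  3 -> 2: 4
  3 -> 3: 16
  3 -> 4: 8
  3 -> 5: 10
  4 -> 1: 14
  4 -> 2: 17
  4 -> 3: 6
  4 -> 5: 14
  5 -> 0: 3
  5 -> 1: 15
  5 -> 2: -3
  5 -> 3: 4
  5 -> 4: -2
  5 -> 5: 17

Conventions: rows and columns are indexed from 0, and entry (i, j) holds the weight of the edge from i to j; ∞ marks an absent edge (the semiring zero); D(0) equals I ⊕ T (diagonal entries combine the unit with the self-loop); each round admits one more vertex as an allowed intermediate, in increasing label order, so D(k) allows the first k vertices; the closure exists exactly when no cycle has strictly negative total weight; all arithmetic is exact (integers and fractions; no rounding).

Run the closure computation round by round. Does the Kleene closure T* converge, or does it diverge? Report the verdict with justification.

D(0):
  [0, -4, -4, ∞, 7, 7]
  [17, 0, ∞, ∞, -1, ∞]
  [∞, 11, 0, 0, 16, ∞]
  [13, 1, 4, 0, 8, 10]
  [∞, 14, 17, 6, 0, 14]
  [3, 15, -3, 4, -2, 0]
D(1):
  [0, -4, -4, ∞, 7, 7]
  [17, 0, 13, ∞, -1, 24]
  [∞, 11, 0, 0, 16, ∞]
  [13, 1, 4, 0, 8, 10]
  [∞, 14, 17, 6, 0, 14]
  [3, -1, -3, 4, -2, 0]
D(2):
  [0, -4, -4, ∞, -5, 7]
  [17, 0, 13, ∞, -1, 24]
  [28, 11, 0, 0, 10, 35]
  [13, 1, 4, 0, 0, 10]
  [31, 14, 17, 6, 0, 14]
  [3, -1, -3, 4, -2, 0]
D(3):
  [0, -4, -4, -4, -5, 7]
  [17, 0, 13, 13, -1, 24]
  [28, 11, 0, 0, 10, 35]
  [13, 1, 4, 0, 0, 10]
  [31, 14, 17, 6, 0, 14]
  [3, -1, -3, -3, -2, 0]
D(4):
  [0, -4, -4, -4, -5, 6]
  [17, 0, 13, 13, -1, 23]
  [13, 1, 0, 0, 0, 10]
  [13, 1, 4, 0, 0, 10]
  [19, 7, 10, 6, 0, 14]
  [3, -2, -3, -3, -3, 0]
D(5):
  [0, -4, -4, -4, -5, 6]
  [17, 0, 9, 5, -1, 13]
  [13, 1, 0, 0, 0, 10]
  [13, 1, 4, 0, 0, 10]
  [19, 7, 10, 6, 0, 14]
  [3, -2, -3, -3, -3, 0]
D(6):
  [0, -4, -4, -4, -5, 6]
  [16, 0, 9, 5, -1, 13]
  [13, 1, 0, 0, 0, 10]
  [13, 1, 4, 0, 0, 10]
  [17, 7, 10, 6, 0, 14]
  [3, -2, -3, -3, -3, 0]
Key observation: every diagonal entry stays at the unit through all rounds, so no improving cycle exists.
Answer: CONVERGES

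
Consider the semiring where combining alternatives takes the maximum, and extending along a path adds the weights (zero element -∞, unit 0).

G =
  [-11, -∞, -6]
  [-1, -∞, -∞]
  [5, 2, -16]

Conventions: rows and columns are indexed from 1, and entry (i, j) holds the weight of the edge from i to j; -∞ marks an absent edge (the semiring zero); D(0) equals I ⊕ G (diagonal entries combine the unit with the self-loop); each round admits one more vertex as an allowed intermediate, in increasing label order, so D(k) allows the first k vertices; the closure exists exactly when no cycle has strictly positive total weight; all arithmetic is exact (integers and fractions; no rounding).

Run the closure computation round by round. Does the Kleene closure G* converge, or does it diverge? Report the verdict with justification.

D(0):
  [0, -∞, -6]
  [-1, 0, -∞]
  [5, 2, 0]
D(1):
  [0, -∞, -6]
  [-1, 0, -7]
  [5, 2, 0]
D(2):
  [0, -∞, -6]
  [-1, 0, -7]
  [5, 2, 0]
D(3):
  [0, -4, -6]
  [-1, 0, -7]
  [5, 2, 0]
Key observation: every diagonal entry stays at the unit through all rounds, so no improving cycle exists.
Answer: CONVERGES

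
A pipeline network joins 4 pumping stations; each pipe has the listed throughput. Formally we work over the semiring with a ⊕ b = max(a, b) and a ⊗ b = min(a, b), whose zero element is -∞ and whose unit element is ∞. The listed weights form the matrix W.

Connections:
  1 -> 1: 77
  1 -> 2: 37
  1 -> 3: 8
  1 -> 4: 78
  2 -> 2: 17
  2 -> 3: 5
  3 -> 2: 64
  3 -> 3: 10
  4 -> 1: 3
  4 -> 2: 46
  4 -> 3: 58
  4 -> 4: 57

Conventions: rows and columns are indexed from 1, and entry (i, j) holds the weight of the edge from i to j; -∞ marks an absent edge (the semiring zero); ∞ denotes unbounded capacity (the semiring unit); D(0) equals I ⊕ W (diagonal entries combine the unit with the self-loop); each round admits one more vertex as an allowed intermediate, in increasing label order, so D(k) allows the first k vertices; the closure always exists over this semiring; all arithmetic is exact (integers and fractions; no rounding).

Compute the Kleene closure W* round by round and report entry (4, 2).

D(0):
  [∞, 37, 8, 78]
  [-∞, ∞, 5, -∞]
  [-∞, 64, ∞, -∞]
  [3, 46, 58, ∞]
D(1):
  [∞, 37, 8, 78]
  [-∞, ∞, 5, -∞]
  [-∞, 64, ∞, -∞]
  [3, 46, 58, ∞]
D(2):
  [∞, 37, 8, 78]
  [-∞, ∞, 5, -∞]
  [-∞, 64, ∞, -∞]
  [3, 46, 58, ∞]
D(3):
  [∞, 37, 8, 78]
  [-∞, ∞, 5, -∞]
  [-∞, 64, ∞, -∞]
  [3, 58, 58, ∞]
D(4):
  [∞, 58, 58, 78]
  [-∞, ∞, 5, -∞]
  [-∞, 64, ∞, -∞]
  [3, 58, 58, ∞]
Answer: W*[4][2] = 58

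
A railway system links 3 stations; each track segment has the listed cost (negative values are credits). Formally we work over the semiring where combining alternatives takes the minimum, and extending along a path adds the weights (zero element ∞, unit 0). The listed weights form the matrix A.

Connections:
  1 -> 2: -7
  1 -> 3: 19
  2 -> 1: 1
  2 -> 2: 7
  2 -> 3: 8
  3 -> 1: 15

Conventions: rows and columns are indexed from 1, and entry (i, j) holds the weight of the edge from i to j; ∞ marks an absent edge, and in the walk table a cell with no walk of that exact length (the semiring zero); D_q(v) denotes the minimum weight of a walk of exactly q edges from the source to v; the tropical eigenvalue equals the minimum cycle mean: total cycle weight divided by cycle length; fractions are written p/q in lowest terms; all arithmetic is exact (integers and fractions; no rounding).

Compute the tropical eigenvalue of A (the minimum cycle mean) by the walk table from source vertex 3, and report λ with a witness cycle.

q=0: [∞, ∞, 0]
q=1: [15, ∞, ∞]
q=2: [∞, 8, 34]
q=3: [9, 15, 16]
Optimal cycle mean attained by: cycle 1->2->1, total (-7) + 1, length 2.
Answer: λ = -3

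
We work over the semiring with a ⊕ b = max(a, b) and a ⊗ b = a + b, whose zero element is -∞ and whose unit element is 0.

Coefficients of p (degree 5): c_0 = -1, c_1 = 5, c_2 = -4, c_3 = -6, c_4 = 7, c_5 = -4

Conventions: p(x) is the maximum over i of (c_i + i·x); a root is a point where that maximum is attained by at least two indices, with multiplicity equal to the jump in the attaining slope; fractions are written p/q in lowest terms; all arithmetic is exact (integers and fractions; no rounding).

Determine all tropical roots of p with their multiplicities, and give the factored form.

hull edge (i=0, c=-1) to (i=1, c=5): slope 6, span 1
hull edge (i=1, c=5) to (i=4, c=7): slope 2/3, span 3
hull edge (i=4, c=7) to (i=5, c=-4): slope -11, span 1
Factored form: p(x) = -4 ⊗ (x ⊕ (-6)) ⊗ (x ⊕ (-2/3)) ⊗ (x ⊕ (-2/3)) ⊗ (x ⊕ (-2/3)) ⊗ (x ⊕ 11)
Answer: roots = -6 (mult 1), -2/3 (mult 3), 11 (mult 1)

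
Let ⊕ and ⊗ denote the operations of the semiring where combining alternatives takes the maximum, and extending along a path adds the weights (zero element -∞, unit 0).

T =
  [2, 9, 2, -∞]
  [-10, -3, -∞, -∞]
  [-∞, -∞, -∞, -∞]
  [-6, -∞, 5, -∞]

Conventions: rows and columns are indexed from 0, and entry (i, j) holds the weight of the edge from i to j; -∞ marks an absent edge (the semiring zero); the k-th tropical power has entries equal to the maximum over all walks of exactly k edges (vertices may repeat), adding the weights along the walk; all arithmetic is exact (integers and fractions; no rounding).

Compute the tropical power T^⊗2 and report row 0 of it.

T^⊗2:
  [4, 11, 4, -∞]
  [-8, -1, -8, -∞]
  [-∞, -∞, -∞, -∞]
  [-4, 3, -4, -∞]
Answer: row 0 of T^⊗2 = [4, 11, 4, -∞]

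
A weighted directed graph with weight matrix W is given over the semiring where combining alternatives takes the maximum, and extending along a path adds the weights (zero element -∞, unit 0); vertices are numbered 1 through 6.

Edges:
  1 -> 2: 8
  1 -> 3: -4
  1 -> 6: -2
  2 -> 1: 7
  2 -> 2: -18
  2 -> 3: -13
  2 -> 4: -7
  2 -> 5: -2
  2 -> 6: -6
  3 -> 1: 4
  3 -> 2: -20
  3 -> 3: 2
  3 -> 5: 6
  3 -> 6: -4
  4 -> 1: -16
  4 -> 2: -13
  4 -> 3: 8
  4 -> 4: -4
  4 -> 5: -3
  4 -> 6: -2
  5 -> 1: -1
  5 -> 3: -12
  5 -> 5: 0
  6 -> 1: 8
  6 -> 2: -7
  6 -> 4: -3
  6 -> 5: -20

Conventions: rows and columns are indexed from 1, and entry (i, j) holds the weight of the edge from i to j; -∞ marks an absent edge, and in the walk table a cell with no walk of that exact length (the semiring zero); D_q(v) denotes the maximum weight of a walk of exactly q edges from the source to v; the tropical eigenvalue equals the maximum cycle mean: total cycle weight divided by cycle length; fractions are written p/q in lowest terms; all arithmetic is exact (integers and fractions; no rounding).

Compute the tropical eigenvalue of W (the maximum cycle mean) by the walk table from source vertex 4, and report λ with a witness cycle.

q=0: [-∞, -∞, -∞, 0, -∞, -∞]
q=1: [-16, -13, 8, -4, -3, -2]
q=2: [12, -8, 10, -5, 14, 4]
q=3: [14, 20, 12, 1, 16, 10]
q=4: [27, 22, 14, 13, 18, 14]
q=5: [29, 35, 23, 15, 20, 25]
q=6: [42, 37, 25, 28, 33, 29]
Optimal cycle mean attained by: cycle 1->2->1, total 8 + 7, length 2.
Answer: λ = 15/2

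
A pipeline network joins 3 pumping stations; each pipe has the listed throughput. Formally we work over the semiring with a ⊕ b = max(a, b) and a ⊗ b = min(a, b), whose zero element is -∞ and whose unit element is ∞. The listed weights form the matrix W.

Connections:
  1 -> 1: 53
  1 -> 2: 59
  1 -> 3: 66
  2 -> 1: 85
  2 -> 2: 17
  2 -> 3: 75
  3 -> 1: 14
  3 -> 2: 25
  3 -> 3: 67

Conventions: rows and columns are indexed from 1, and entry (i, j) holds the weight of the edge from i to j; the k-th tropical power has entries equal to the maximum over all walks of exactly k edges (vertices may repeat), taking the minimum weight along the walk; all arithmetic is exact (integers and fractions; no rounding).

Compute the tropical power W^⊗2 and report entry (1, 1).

W^⊗2:
  [59, 53, 66]
  [53, 59, 67]
  [25, 25, 67]
Key observation: the optimum is the walk 1->2->1, with weight 59 min 85 = 59.
Optimal value attained by: walk 1->2->1.
Answer: (W^⊗2)[1][1] = 59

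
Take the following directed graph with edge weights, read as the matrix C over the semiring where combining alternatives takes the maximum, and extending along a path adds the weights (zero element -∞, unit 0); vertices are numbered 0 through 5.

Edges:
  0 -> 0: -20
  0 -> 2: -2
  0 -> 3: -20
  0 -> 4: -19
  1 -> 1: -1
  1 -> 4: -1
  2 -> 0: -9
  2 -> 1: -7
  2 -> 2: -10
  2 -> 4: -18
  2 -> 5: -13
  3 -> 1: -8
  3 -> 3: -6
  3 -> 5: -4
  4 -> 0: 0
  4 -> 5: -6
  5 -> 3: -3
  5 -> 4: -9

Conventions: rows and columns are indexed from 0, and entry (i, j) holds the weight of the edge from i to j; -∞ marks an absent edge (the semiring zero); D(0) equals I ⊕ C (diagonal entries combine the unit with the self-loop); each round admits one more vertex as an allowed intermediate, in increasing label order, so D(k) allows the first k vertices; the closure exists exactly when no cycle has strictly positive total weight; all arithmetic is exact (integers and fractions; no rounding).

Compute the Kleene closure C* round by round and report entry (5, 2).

D(0):
  [0, -∞, -2, -20, -19, -∞]
  [-∞, 0, -∞, -∞, -1, -∞]
  [-9, -7, 0, -∞, -18, -13]
  [-∞, -8, -∞, 0, -∞, -4]
  [0, -∞, -∞, -∞, 0, -6]
  [-∞, -∞, -∞, -3, -9, 0]
D(1):
  [0, -∞, -2, -20, -19, -∞]
  [-∞, 0, -∞, -∞, -1, -∞]
  [-9, -7, 0, -29, -18, -13]
  [-∞, -8, -∞, 0, -∞, -4]
  [0, -∞, -2, -20, 0, -6]
  [-∞, -∞, -∞, -3, -9, 0]
D(2):
  [0, -∞, -2, -20, -19, -∞]
  [-∞, 0, -∞, -∞, -1, -∞]
  [-9, -7, 0, -29, -8, -13]
  [-∞, -8, -∞, 0, -9, -4]
  [0, -∞, -2, -20, 0, -6]
  [-∞, -∞, -∞, -3, -9, 0]
D(3):
  [0, -9, -2, -20, -10, -15]
  [-∞, 0, -∞, -∞, -1, -∞]
  [-9, -7, 0, -29, -8, -13]
  [-∞, -8, -∞, 0, -9, -4]
  [0, -9, -2, -20, 0, -6]
  [-∞, -∞, -∞, -3, -9, 0]
D(4):
  [0, -9, -2, -20, -10, -15]
  [-∞, 0, -∞, -∞, -1, -∞]
  [-9, -7, 0, -29, -8, -13]
  [-∞, -8, -∞, 0, -9, -4]
  [0, -9, -2, -20, 0, -6]
  [-∞, -11, -∞, -3, -9, 0]
D(5):
  [0, -9, -2, -20, -10, -15]
  [-1, 0, -3, -21, -1, -7]
  [-8, -7, 0, -28, -8, -13]
  [-9, -8, -11, 0, -9, -4]
  [0, -9, -2, -20, 0, -6]
  [-9, -11, -11, -3, -9, 0]
D(6):
  [0, -9, -2, -18, -10, -15]
  [-1, 0, -3, -10, -1, -7]
  [-8, -7, 0, -16, -8, -13]
  [-9, -8, -11, 0, -9, -4]
  [0, -9, -2, -9, 0, -6]
  [-9, -11, -11, -3, -9, 0]
Answer: C*[5][2] = -11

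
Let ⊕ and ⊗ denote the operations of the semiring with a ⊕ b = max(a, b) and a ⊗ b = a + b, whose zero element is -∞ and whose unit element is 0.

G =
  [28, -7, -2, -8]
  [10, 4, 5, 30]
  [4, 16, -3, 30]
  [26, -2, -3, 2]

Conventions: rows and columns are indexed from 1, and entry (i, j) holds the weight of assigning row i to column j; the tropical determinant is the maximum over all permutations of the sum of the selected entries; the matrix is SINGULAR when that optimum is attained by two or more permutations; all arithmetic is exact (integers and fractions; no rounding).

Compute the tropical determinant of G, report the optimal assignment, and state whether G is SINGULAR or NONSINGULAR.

σ = (1, 2, 3, 4): 28 + 4 + (-3) + 2 = 31
σ = (1, 2, 4, 3): 28 + 4 + 30 + (-3) = 59
σ = (1, 3, 2, 4): 28 + 5 + 16 + 2 = 51
σ = (1, 3, 4, 2): 28 + 5 + 30 + (-2) = 61
σ = (1, 4, 2, 3): 28 + 30 + 16 + (-3) = 71
σ = (1, 4, 3, 2): 28 + 30 + (-3) + (-2) = 53
σ = (2, 1, 3, 4): (-7) + 10 + (-3) + 2 = 2
σ = (2, 1, 4, 3): (-7) + 10 + 30 + (-3) = 30
σ = (2, 3, 1, 4): (-7) + 5 + 4 + 2 = 4
σ = (2, 3, 4, 1): (-7) + 5 + 30 + 26 = 54
σ = (2, 4, 1, 3): (-7) + 30 + 4 + (-3) = 24
σ = (2, 4, 3, 1): (-7) + 30 + (-3) + 26 = 46
σ = (3, 1, 2, 4): (-2) + 10 + 16 + 2 = 26
σ = (3, 1, 4, 2): (-2) + 10 + 30 + (-2) = 36
σ = (3, 2, 1, 4): (-2) + 4 + 4 + 2 = 8
σ = (3, 2, 4, 1): (-2) + 4 + 30 + 26 = 58
σ = (3, 4, 1, 2): (-2) + 30 + 4 + (-2) = 30
σ = (3, 4, 2, 1): (-2) + 30 + 16 + 26 = 70
σ = (4, 1, 2, 3): (-8) + 10 + 16 + (-3) = 15
σ = (4, 1, 3, 2): (-8) + 10 + (-3) + (-2) = -3
σ = (4, 2, 1, 3): (-8) + 4 + 4 + (-3) = -3
σ = (4, 2, 3, 1): (-8) + 4 + (-3) + 26 = 19
σ = (4, 3, 1, 2): (-8) + 5 + 4 + (-2) = -1
σ = (4, 3, 2, 1): (-8) + 5 + 16 + 26 = 39
Optimal value attained by: σ = (1, 4, 2, 3).
Answer: det⊕(G) = 71; verdict: NONSINGULAR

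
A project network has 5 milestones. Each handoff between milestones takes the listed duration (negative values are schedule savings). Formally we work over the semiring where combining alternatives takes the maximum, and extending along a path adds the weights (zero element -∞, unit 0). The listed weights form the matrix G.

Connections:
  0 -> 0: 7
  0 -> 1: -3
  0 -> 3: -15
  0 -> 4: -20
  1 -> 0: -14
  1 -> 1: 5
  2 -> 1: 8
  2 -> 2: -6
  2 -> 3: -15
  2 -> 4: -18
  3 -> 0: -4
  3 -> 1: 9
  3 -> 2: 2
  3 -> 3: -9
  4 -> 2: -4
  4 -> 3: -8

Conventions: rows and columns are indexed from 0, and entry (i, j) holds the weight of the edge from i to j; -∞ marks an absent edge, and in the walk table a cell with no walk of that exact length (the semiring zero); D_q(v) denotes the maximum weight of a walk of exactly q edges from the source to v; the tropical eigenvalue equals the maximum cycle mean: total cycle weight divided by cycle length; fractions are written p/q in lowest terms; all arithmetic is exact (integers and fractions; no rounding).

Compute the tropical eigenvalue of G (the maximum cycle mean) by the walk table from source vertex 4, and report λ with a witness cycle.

q=0: [-∞, -∞, -∞, -∞, 0]
q=1: [-∞, -∞, -4, -8, -∞]
q=2: [-12, 4, -6, -17, -22]
q=3: [-5, 9, -12, -21, -24]
q=4: [2, 14, -18, -20, -25]
q=5: [9, 19, -18, -13, -18]
Optimal cycle mean attained by: cycle 0->0, total 7, length 1.
Answer: λ = 7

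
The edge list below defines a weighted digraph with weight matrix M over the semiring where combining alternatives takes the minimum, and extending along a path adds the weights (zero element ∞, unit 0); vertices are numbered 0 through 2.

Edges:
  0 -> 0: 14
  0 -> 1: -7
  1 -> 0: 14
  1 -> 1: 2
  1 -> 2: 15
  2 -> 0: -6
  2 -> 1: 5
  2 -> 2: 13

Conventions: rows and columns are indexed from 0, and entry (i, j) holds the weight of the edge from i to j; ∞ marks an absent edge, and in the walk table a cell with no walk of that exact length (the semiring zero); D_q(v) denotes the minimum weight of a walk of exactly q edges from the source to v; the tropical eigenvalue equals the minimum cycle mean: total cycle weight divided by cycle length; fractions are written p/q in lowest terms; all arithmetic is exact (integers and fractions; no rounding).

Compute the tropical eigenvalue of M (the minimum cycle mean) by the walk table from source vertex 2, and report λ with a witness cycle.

q=0: [∞, ∞, 0]
q=1: [-6, 5, 13]
q=2: [7, -13, 20]
q=3: [1, -11, 2]
Optimal cycle mean attained by: cycle 0->1->2->0, total (-7) + 15 + (-6), length 3.
Answer: λ = 2/3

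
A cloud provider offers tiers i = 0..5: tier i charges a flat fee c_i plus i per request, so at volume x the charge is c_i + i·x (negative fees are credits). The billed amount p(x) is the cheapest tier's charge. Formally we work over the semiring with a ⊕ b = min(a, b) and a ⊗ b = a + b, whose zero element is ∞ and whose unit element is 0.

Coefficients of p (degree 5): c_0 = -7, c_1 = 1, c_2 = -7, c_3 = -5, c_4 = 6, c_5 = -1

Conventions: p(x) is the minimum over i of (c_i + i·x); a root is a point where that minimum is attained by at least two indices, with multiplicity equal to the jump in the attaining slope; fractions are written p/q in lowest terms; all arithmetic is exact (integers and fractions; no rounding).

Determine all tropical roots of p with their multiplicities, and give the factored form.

hull edge (i=0, c=-7) to (i=2, c=-7): slope 0, span 2
hull edge (i=2, c=-7) to (i=5, c=-1): slope 2, span 3
Factored form: p(x) = -1 ⊗ (x ⊕ (-2)) ⊗ (x ⊕ (-2)) ⊗ (x ⊕ (-2)) ⊗ (x ⊕ 0) ⊗ (x ⊕ 0)
Answer: roots = -2 (mult 3), 0 (mult 2)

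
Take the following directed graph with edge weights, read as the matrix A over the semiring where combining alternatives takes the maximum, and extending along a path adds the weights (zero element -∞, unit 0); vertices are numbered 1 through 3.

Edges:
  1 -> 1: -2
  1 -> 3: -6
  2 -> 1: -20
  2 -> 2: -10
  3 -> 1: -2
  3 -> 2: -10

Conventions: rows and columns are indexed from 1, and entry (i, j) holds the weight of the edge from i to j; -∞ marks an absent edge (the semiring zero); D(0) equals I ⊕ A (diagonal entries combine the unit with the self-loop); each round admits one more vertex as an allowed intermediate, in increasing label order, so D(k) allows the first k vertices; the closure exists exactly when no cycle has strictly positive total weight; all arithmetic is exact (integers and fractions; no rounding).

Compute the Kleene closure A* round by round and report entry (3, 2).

D(0):
  [0, -∞, -6]
  [-20, 0, -∞]
  [-2, -10, 0]
D(1):
  [0, -∞, -6]
  [-20, 0, -26]
  [-2, -10, 0]
D(2):
  [0, -∞, -6]
  [-20, 0, -26]
  [-2, -10, 0]
D(3):
  [0, -16, -6]
  [-20, 0, -26]
  [-2, -10, 0]
Answer: A*[3][2] = -10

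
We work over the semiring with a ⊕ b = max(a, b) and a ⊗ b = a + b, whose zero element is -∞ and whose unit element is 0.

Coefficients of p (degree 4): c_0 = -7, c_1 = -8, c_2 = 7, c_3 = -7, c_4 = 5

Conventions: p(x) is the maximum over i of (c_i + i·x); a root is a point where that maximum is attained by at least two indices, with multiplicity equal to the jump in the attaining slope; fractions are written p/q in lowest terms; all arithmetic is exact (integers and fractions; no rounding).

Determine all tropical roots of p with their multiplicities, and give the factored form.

hull edge (i=0, c=-7) to (i=2, c=7): slope 7, span 2
hull edge (i=2, c=7) to (i=4, c=5): slope -1, span 2
Factored form: p(x) = 5 ⊗ (x ⊕ (-7)) ⊗ (x ⊕ (-7)) ⊗ (x ⊕ 1) ⊗ (x ⊕ 1)
Answer: roots = -7 (mult 2), 1 (mult 2)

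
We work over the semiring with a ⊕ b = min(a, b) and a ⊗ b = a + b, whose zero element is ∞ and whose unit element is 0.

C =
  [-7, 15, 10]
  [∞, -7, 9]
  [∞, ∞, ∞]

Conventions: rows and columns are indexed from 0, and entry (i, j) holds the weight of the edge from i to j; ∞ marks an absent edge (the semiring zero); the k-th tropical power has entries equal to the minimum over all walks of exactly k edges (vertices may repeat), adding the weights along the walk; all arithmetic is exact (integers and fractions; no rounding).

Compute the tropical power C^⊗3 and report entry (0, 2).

C^⊗2:
  [-14, 8, 3]
  [∞, -14, 2]
  [∞, ∞, ∞]
C^⊗3:
  [-21, 1, -4]
  [∞, -21, -5]
  [∞, ∞, ∞]
Key observation: the optimum is the walk 0->0->0->2, with weight (-7) + (-7) + 10 = -4.
Optimal value attained by: walk 0->0->0->2.
Answer: (C^⊗3)[0][2] = -4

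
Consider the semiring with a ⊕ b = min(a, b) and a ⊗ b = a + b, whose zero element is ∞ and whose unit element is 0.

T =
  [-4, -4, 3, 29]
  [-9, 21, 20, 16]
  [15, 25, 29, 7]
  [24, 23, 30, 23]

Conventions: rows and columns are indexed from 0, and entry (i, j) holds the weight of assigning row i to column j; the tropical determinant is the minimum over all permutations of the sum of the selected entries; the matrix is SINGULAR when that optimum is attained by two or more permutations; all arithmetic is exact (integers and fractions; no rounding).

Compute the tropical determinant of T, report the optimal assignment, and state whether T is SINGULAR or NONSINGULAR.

σ = (0, 1, 2, 3): (-4) + 21 + 29 + 23 = 69
σ = (0, 1, 3, 2): (-4) + 21 + 7 + 30 = 54
σ = (0, 2, 1, 3): (-4) + 20 + 25 + 23 = 64
σ = (0, 2, 3, 1): (-4) + 20 + 7 + 23 = 46
σ = (0, 3, 1, 2): (-4) + 16 + 25 + 30 = 67
σ = (0, 3, 2, 1): (-4) + 16 + 29 + 23 = 64
σ = (1, 0, 2, 3): (-4) + (-9) + 29 + 23 = 39
σ = (1, 0, 3, 2): (-4) + (-9) + 7 + 30 = 24
σ = (1, 2, 0, 3): (-4) + 20 + 15 + 23 = 54
σ = (1, 2, 3, 0): (-4) + 20 + 7 + 24 = 47
σ = (1, 3, 0, 2): (-4) + 16 + 15 + 30 = 57
σ = (1, 3, 2, 0): (-4) + 16 + 29 + 24 = 65
σ = (2, 0, 1, 3): 3 + (-9) + 25 + 23 = 42
σ = (2, 0, 3, 1): 3 + (-9) + 7 + 23 = 24
σ = (2, 1, 0, 3): 3 + 21 + 15 + 23 = 62
σ = (2, 1, 3, 0): 3 + 21 + 7 + 24 = 55
σ = (2, 3, 0, 1): 3 + 16 + 15 + 23 = 57
σ = (2, 3, 1, 0): 3 + 16 + 25 + 24 = 68
σ = (3, 0, 1, 2): 29 + (-9) + 25 + 30 = 75
σ = (3, 0, 2, 1): 29 + (-9) + 29 + 23 = 72
σ = (3, 1, 0, 2): 29 + 21 + 15 + 30 = 95
σ = (3, 1, 2, 0): 29 + 21 + 29 + 24 = 103
σ = (3, 2, 0, 1): 29 + 20 + 15 + 23 = 87
σ = (3, 2, 1, 0): 29 + 20 + 25 + 24 = 98
Optimal value attained by: σ = (1, 0, 3, 2).
Answer: det⊕(T) = 24; verdict: SINGULAR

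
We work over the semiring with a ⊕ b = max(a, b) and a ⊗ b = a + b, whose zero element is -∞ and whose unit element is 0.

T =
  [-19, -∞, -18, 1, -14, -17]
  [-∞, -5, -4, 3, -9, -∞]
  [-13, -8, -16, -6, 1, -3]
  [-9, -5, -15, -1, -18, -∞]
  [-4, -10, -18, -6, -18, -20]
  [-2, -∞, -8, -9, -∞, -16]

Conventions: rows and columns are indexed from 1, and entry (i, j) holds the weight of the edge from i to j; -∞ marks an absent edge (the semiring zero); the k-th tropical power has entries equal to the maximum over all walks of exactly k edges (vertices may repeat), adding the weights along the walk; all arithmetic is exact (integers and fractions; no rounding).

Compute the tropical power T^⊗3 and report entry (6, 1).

T^⊗2:
  [-8, -4, -14, 0, -17, -21]
  [-6, -2, -9, 2, -3, -7]
  [-3, -9, -11, -5, -15, -19]
  [-10, -6, -9, -2, -14, -18]
  [-15, -11, -14, -3, -17, -21]
  [-18, -14, -20, -1, -7, -11]
T^⊗3:
  [-9, -5, -8, -1, -13, -17]
  [-7, -3, -6, 1, -8, -12]
  [-14, -10, -13, -2, -10, -14]
  [-11, -7, -10, -3, -8, -12]
  [-12, -8, -15, -4, -13, -17]
  [-10, -6, -16, -2, -19, -23]
Key observation: the optimum is the walk 6->1->4->1, with weight (-2) + 1 + (-9) = -10.
Optimal value attained by: walk 6->1->4->1.
Answer: (T^⊗3)[6][1] = -10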